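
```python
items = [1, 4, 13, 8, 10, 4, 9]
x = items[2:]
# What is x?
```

items has length 7. The slice items[2:] selects indices [2, 3, 4, 5, 6] (2->13, 3->8, 4->10, 5->4, 6->9), giving [13, 8, 10, 4, 9].

[13, 8, 10, 4, 9]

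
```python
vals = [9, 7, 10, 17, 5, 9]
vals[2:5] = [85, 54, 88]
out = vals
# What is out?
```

vals starts as [9, 7, 10, 17, 5, 9] (length 6). The slice vals[2:5] covers indices [2, 3, 4] with values [10, 17, 5]. Replacing that slice with [85, 54, 88] (same length) produces [9, 7, 85, 54, 88, 9].

[9, 7, 85, 54, 88, 9]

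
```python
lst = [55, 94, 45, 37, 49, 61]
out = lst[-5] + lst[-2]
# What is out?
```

lst has length 6. Negative index -5 maps to positive index 6 + (-5) = 1. lst[1] = 94.
lst has length 6. Negative index -2 maps to positive index 6 + (-2) = 4. lst[4] = 49.
Sum: 94 + 49 = 143.

143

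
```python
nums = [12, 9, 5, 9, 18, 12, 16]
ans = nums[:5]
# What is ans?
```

nums has length 7. The slice nums[:5] selects indices [0, 1, 2, 3, 4] (0->12, 1->9, 2->5, 3->9, 4->18), giving [12, 9, 5, 9, 18].

[12, 9, 5, 9, 18]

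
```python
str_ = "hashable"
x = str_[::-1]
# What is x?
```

str_ has length 8. The slice str_[::-1] selects indices [7, 6, 5, 4, 3, 2, 1, 0] (7->'e', 6->'l', 5->'b', 4->'a', 3->'h', 2->'s', 1->'a', 0->'h'), giving 'elbahsah'.

'elbahsah'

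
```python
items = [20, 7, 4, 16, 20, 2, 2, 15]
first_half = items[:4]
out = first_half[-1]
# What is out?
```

items has length 8. The slice items[:4] selects indices [0, 1, 2, 3] (0->20, 1->7, 2->4, 3->16), giving [20, 7, 4, 16]. So first_half = [20, 7, 4, 16]. Then first_half[-1] = 16.

16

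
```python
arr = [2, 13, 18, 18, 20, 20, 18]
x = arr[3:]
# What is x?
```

arr has length 7. The slice arr[3:] selects indices [3, 4, 5, 6] (3->18, 4->20, 5->20, 6->18), giving [18, 20, 20, 18].

[18, 20, 20, 18]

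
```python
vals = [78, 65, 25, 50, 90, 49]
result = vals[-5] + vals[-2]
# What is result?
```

vals has length 6. Negative index -5 maps to positive index 6 + (-5) = 1. vals[1] = 65.
vals has length 6. Negative index -2 maps to positive index 6 + (-2) = 4. vals[4] = 90.
Sum: 65 + 90 = 155.

155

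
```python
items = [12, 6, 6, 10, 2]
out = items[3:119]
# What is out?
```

items has length 5. The slice items[3:119] selects indices [3, 4] (3->10, 4->2), giving [10, 2].

[10, 2]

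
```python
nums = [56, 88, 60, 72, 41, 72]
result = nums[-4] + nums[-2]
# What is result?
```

nums has length 6. Negative index -4 maps to positive index 6 + (-4) = 2. nums[2] = 60.
nums has length 6. Negative index -2 maps to positive index 6 + (-2) = 4. nums[4] = 41.
Sum: 60 + 41 = 101.

101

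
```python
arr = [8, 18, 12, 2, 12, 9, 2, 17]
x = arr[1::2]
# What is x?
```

arr has length 8. The slice arr[1::2] selects indices [1, 3, 5, 7] (1->18, 3->2, 5->9, 7->17), giving [18, 2, 9, 17].

[18, 2, 9, 17]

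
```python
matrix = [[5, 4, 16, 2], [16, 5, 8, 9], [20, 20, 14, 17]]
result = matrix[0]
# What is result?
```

matrix has 3 rows. Row 0 is [5, 4, 16, 2].

[5, 4, 16, 2]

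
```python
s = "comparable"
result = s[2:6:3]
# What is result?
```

s has length 10. The slice s[2:6:3] selects indices [2, 5] (2->'m', 5->'r'), giving 'mr'.

'mr'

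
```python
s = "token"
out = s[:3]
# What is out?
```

s has length 5. The slice s[:3] selects indices [0, 1, 2] (0->'t', 1->'o', 2->'k'), giving 'tok'.

'tok'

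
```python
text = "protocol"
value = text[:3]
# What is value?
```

text has length 8. The slice text[:3] selects indices [0, 1, 2] (0->'p', 1->'r', 2->'o'), giving 'pro'.

'pro'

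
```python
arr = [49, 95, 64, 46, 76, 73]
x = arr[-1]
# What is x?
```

arr has length 6. Negative index -1 maps to positive index 6 + (-1) = 5. arr[5] = 73.

73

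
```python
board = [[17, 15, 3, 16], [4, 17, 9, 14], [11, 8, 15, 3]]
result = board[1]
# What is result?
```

board has 3 rows. Row 1 is [4, 17, 9, 14].

[4, 17, 9, 14]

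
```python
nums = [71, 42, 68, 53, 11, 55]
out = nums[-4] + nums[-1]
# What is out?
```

nums has length 6. Negative index -4 maps to positive index 6 + (-4) = 2. nums[2] = 68.
nums has length 6. Negative index -1 maps to positive index 6 + (-1) = 5. nums[5] = 55.
Sum: 68 + 55 = 123.

123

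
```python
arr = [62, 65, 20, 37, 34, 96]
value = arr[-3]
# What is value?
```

arr has length 6. Negative index -3 maps to positive index 6 + (-3) = 3. arr[3] = 37.

37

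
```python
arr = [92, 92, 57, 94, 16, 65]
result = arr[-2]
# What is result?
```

arr has length 6. Negative index -2 maps to positive index 6 + (-2) = 4. arr[4] = 16.

16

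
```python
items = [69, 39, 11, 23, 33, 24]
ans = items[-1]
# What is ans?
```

items has length 6. Negative index -1 maps to positive index 6 + (-1) = 5. items[5] = 24.

24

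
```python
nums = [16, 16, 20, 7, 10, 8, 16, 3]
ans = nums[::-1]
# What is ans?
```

nums has length 8. The slice nums[::-1] selects indices [7, 6, 5, 4, 3, 2, 1, 0] (7->3, 6->16, 5->8, 4->10, 3->7, 2->20, 1->16, 0->16), giving [3, 16, 8, 10, 7, 20, 16, 16].

[3, 16, 8, 10, 7, 20, 16, 16]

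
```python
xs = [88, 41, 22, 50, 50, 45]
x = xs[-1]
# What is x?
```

xs has length 6. Negative index -1 maps to positive index 6 + (-1) = 5. xs[5] = 45.

45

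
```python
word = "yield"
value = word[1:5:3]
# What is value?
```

word has length 5. The slice word[1:5:3] selects indices [1, 4] (1->'i', 4->'d'), giving 'id'.

'id'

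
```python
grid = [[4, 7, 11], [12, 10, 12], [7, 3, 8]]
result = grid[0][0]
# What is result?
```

grid[0] = [4, 7, 11]. Taking column 0 of that row yields 4.

4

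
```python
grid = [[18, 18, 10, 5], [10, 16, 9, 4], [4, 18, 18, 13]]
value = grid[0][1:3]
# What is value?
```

grid[0] = [18, 18, 10, 5]. grid[0] has length 4. The slice grid[0][1:3] selects indices [1, 2] (1->18, 2->10), giving [18, 10].

[18, 10]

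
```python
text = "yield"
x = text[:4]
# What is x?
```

text has length 5. The slice text[:4] selects indices [0, 1, 2, 3] (0->'y', 1->'i', 2->'e', 3->'l'), giving 'yiel'.

'yiel'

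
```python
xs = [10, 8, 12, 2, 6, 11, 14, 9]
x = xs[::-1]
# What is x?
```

xs has length 8. The slice xs[::-1] selects indices [7, 6, 5, 4, 3, 2, 1, 0] (7->9, 6->14, 5->11, 4->6, 3->2, 2->12, 1->8, 0->10), giving [9, 14, 11, 6, 2, 12, 8, 10].

[9, 14, 11, 6, 2, 12, 8, 10]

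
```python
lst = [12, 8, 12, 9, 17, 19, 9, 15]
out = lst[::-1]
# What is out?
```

lst has length 8. The slice lst[::-1] selects indices [7, 6, 5, 4, 3, 2, 1, 0] (7->15, 6->9, 5->19, 4->17, 3->9, 2->12, 1->8, 0->12), giving [15, 9, 19, 17, 9, 12, 8, 12].

[15, 9, 19, 17, 9, 12, 8, 12]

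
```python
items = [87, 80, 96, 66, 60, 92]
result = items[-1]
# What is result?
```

items has length 6. Negative index -1 maps to positive index 6 + (-1) = 5. items[5] = 92.

92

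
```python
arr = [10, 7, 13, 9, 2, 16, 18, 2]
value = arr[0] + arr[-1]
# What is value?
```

arr has length 8. arr[0] = 10.
arr has length 8. Negative index -1 maps to positive index 8 + (-1) = 7. arr[7] = 2.
Sum: 10 + 2 = 12.

12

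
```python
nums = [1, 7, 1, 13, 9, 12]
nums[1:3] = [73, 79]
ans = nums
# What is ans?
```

nums starts as [1, 7, 1, 13, 9, 12] (length 6). The slice nums[1:3] covers indices [1, 2] with values [7, 1]. Replacing that slice with [73, 79] (same length) produces [1, 73, 79, 13, 9, 12].

[1, 73, 79, 13, 9, 12]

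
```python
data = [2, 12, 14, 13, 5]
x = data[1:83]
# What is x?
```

data has length 5. The slice data[1:83] selects indices [1, 2, 3, 4] (1->12, 2->14, 3->13, 4->5), giving [12, 14, 13, 5].

[12, 14, 13, 5]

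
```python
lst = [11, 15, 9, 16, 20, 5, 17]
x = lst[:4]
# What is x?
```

lst has length 7. The slice lst[:4] selects indices [0, 1, 2, 3] (0->11, 1->15, 2->9, 3->16), giving [11, 15, 9, 16].

[11, 15, 9, 16]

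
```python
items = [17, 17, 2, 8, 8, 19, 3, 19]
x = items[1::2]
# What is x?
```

items has length 8. The slice items[1::2] selects indices [1, 3, 5, 7] (1->17, 3->8, 5->19, 7->19), giving [17, 8, 19, 19].

[17, 8, 19, 19]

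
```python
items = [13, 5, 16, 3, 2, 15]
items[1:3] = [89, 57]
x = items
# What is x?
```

items starts as [13, 5, 16, 3, 2, 15] (length 6). The slice items[1:3] covers indices [1, 2] with values [5, 16]. Replacing that slice with [89, 57] (same length) produces [13, 89, 57, 3, 2, 15].

[13, 89, 57, 3, 2, 15]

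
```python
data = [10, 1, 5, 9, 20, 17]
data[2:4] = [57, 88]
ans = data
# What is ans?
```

data starts as [10, 1, 5, 9, 20, 17] (length 6). The slice data[2:4] covers indices [2, 3] with values [5, 9]. Replacing that slice with [57, 88] (same length) produces [10, 1, 57, 88, 20, 17].

[10, 1, 57, 88, 20, 17]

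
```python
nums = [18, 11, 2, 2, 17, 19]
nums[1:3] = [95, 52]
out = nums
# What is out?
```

nums starts as [18, 11, 2, 2, 17, 19] (length 6). The slice nums[1:3] covers indices [1, 2] with values [11, 2]. Replacing that slice with [95, 52] (same length) produces [18, 95, 52, 2, 17, 19].

[18, 95, 52, 2, 17, 19]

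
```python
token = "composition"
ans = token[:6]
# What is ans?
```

token has length 11. The slice token[:6] selects indices [0, 1, 2, 3, 4, 5] (0->'c', 1->'o', 2->'m', 3->'p', 4->'o', 5->'s'), giving 'compos'.

'compos'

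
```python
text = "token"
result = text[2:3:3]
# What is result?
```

text has length 5. The slice text[2:3:3] selects indices [2] (2->'k'), giving 'k'.

'k'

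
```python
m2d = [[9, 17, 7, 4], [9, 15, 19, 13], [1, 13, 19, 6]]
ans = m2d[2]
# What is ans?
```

m2d has 3 rows. Row 2 is [1, 13, 19, 6].

[1, 13, 19, 6]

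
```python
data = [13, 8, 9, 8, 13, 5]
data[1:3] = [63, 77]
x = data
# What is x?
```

data starts as [13, 8, 9, 8, 13, 5] (length 6). The slice data[1:3] covers indices [1, 2] with values [8, 9]. Replacing that slice with [63, 77] (same length) produces [13, 63, 77, 8, 13, 5].

[13, 63, 77, 8, 13, 5]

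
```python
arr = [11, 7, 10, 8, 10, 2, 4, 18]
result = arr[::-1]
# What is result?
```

arr has length 8. The slice arr[::-1] selects indices [7, 6, 5, 4, 3, 2, 1, 0] (7->18, 6->4, 5->2, 4->10, 3->8, 2->10, 1->7, 0->11), giving [18, 4, 2, 10, 8, 10, 7, 11].

[18, 4, 2, 10, 8, 10, 7, 11]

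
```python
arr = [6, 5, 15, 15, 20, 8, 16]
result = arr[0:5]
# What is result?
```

arr has length 7. The slice arr[0:5] selects indices [0, 1, 2, 3, 4] (0->6, 1->5, 2->15, 3->15, 4->20), giving [6, 5, 15, 15, 20].

[6, 5, 15, 15, 20]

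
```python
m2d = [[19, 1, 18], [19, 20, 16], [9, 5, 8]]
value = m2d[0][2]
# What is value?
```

m2d[0] = [19, 1, 18]. Taking column 2 of that row yields 18.

18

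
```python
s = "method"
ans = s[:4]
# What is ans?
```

s has length 6. The slice s[:4] selects indices [0, 1, 2, 3] (0->'m', 1->'e', 2->'t', 3->'h'), giving 'meth'.

'meth'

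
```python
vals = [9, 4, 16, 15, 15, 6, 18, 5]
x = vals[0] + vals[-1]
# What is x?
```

vals has length 8. vals[0] = 9.
vals has length 8. Negative index -1 maps to positive index 8 + (-1) = 7. vals[7] = 5.
Sum: 9 + 5 = 14.

14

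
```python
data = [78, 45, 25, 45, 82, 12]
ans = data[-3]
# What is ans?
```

data has length 6. Negative index -3 maps to positive index 6 + (-3) = 3. data[3] = 45.

45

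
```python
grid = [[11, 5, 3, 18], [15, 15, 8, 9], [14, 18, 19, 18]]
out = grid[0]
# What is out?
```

grid has 3 rows. Row 0 is [11, 5, 3, 18].

[11, 5, 3, 18]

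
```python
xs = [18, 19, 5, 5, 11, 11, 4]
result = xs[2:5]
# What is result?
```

xs has length 7. The slice xs[2:5] selects indices [2, 3, 4] (2->5, 3->5, 4->11), giving [5, 5, 11].

[5, 5, 11]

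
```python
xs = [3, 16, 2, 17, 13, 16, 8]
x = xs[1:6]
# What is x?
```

xs has length 7. The slice xs[1:6] selects indices [1, 2, 3, 4, 5] (1->16, 2->2, 3->17, 4->13, 5->16), giving [16, 2, 17, 13, 16].

[16, 2, 17, 13, 16]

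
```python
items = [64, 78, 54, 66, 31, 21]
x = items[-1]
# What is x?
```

items has length 6. Negative index -1 maps to positive index 6 + (-1) = 5. items[5] = 21.

21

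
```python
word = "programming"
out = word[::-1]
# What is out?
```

word has length 11. The slice word[::-1] selects indices [10, 9, 8, 7, 6, 5, 4, 3, 2, 1, 0] (10->'g', 9->'n', 8->'i', 7->'m', 6->'m', 5->'a', 4->'r', 3->'g', 2->'o', 1->'r', 0->'p'), giving 'gnimmargorp'.

'gnimmargorp'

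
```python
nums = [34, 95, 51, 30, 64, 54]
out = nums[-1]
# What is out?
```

nums has length 6. Negative index -1 maps to positive index 6 + (-1) = 5. nums[5] = 54.

54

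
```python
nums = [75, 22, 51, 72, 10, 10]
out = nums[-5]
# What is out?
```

nums has length 6. Negative index -5 maps to positive index 6 + (-5) = 1. nums[1] = 22.

22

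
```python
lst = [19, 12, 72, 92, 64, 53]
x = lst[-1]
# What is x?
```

lst has length 6. Negative index -1 maps to positive index 6 + (-1) = 5. lst[5] = 53.

53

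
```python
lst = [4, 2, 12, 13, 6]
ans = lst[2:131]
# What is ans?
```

lst has length 5. The slice lst[2:131] selects indices [2, 3, 4] (2->12, 3->13, 4->6), giving [12, 13, 6].

[12, 13, 6]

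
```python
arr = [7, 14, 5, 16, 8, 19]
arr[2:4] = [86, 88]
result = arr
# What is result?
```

arr starts as [7, 14, 5, 16, 8, 19] (length 6). The slice arr[2:4] covers indices [2, 3] with values [5, 16]. Replacing that slice with [86, 88] (same length) produces [7, 14, 86, 88, 8, 19].

[7, 14, 86, 88, 8, 19]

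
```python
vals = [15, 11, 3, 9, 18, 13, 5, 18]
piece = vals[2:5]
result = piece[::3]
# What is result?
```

vals has length 8. The slice vals[2:5] selects indices [2, 3, 4] (2->3, 3->9, 4->18), giving [3, 9, 18]. So piece = [3, 9, 18]. piece has length 3. The slice piece[::3] selects indices [0] (0->3), giving [3].

[3]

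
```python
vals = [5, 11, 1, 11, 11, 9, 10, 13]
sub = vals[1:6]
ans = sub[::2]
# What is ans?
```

vals has length 8. The slice vals[1:6] selects indices [1, 2, 3, 4, 5] (1->11, 2->1, 3->11, 4->11, 5->9), giving [11, 1, 11, 11, 9]. So sub = [11, 1, 11, 11, 9]. sub has length 5. The slice sub[::2] selects indices [0, 2, 4] (0->11, 2->11, 4->9), giving [11, 11, 9].

[11, 11, 9]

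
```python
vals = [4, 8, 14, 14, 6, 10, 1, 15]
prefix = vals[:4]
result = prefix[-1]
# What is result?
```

vals has length 8. The slice vals[:4] selects indices [0, 1, 2, 3] (0->4, 1->8, 2->14, 3->14), giving [4, 8, 14, 14]. So prefix = [4, 8, 14, 14]. Then prefix[-1] = 14.

14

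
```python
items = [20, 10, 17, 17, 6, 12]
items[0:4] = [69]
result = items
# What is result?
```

items starts as [20, 10, 17, 17, 6, 12] (length 6). The slice items[0:4] covers indices [0, 1, 2, 3] with values [20, 10, 17, 17]. Replacing that slice with [69] (different length) produces [69, 6, 12].

[69, 6, 12]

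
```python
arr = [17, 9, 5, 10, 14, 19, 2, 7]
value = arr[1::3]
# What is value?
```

arr has length 8. The slice arr[1::3] selects indices [1, 4, 7] (1->9, 4->14, 7->7), giving [9, 14, 7].

[9, 14, 7]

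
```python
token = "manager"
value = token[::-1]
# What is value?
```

token has length 7. The slice token[::-1] selects indices [6, 5, 4, 3, 2, 1, 0] (6->'r', 5->'e', 4->'g', 3->'a', 2->'n', 1->'a', 0->'m'), giving 'reganam'.

'reganam'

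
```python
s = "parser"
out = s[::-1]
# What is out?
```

s has length 6. The slice s[::-1] selects indices [5, 4, 3, 2, 1, 0] (5->'r', 4->'e', 3->'s', 2->'r', 1->'a', 0->'p'), giving 'resrap'.

'resrap'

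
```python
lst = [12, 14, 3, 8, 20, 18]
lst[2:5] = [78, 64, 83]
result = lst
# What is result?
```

lst starts as [12, 14, 3, 8, 20, 18] (length 6). The slice lst[2:5] covers indices [2, 3, 4] with values [3, 8, 20]. Replacing that slice with [78, 64, 83] (same length) produces [12, 14, 78, 64, 83, 18].

[12, 14, 78, 64, 83, 18]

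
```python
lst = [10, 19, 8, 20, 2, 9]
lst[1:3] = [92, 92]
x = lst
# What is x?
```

lst starts as [10, 19, 8, 20, 2, 9] (length 6). The slice lst[1:3] covers indices [1, 2] with values [19, 8]. Replacing that slice with [92, 92] (same length) produces [10, 92, 92, 20, 2, 9].

[10, 92, 92, 20, 2, 9]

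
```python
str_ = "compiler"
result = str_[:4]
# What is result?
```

str_ has length 8. The slice str_[:4] selects indices [0, 1, 2, 3] (0->'c', 1->'o', 2->'m', 3->'p'), giving 'comp'.

'comp'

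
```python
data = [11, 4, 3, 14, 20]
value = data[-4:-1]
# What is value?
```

data has length 5. The slice data[-4:-1] selects indices [1, 2, 3] (1->4, 2->3, 3->14), giving [4, 3, 14].

[4, 3, 14]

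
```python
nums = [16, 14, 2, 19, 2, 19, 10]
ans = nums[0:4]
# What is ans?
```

nums has length 7. The slice nums[0:4] selects indices [0, 1, 2, 3] (0->16, 1->14, 2->2, 3->19), giving [16, 14, 2, 19].

[16, 14, 2, 19]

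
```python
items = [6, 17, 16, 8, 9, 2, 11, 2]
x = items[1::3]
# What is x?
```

items has length 8. The slice items[1::3] selects indices [1, 4, 7] (1->17, 4->9, 7->2), giving [17, 9, 2].

[17, 9, 2]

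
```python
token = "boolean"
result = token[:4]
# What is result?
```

token has length 7. The slice token[:4] selects indices [0, 1, 2, 3] (0->'b', 1->'o', 2->'o', 3->'l'), giving 'bool'.

'bool'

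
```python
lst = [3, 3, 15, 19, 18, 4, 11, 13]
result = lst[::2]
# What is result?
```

lst has length 8. The slice lst[::2] selects indices [0, 2, 4, 6] (0->3, 2->15, 4->18, 6->11), giving [3, 15, 18, 11].

[3, 15, 18, 11]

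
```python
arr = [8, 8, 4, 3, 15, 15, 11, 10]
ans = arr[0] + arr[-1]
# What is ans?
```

arr has length 8. arr[0] = 8.
arr has length 8. Negative index -1 maps to positive index 8 + (-1) = 7. arr[7] = 10.
Sum: 8 + 10 = 18.

18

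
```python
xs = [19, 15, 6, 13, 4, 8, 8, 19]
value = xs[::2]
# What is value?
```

xs has length 8. The slice xs[::2] selects indices [0, 2, 4, 6] (0->19, 2->6, 4->4, 6->8), giving [19, 6, 4, 8].

[19, 6, 4, 8]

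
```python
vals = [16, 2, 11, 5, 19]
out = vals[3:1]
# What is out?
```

vals has length 5. The slice vals[3:1] resolves to an empty index range, so the result is [].

[]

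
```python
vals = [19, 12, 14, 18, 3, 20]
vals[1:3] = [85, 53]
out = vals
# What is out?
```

vals starts as [19, 12, 14, 18, 3, 20] (length 6). The slice vals[1:3] covers indices [1, 2] with values [12, 14]. Replacing that slice with [85, 53] (same length) produces [19, 85, 53, 18, 3, 20].

[19, 85, 53, 18, 3, 20]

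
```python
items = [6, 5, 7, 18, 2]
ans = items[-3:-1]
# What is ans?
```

items has length 5. The slice items[-3:-1] selects indices [2, 3] (2->7, 3->18), giving [7, 18].

[7, 18]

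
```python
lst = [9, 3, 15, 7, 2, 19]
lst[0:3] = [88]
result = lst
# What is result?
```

lst starts as [9, 3, 15, 7, 2, 19] (length 6). The slice lst[0:3] covers indices [0, 1, 2] with values [9, 3, 15]. Replacing that slice with [88] (different length) produces [88, 7, 2, 19].

[88, 7, 2, 19]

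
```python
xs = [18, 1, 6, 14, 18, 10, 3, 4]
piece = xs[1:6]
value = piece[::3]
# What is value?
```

xs has length 8. The slice xs[1:6] selects indices [1, 2, 3, 4, 5] (1->1, 2->6, 3->14, 4->18, 5->10), giving [1, 6, 14, 18, 10]. So piece = [1, 6, 14, 18, 10]. piece has length 5. The slice piece[::3] selects indices [0, 3] (0->1, 3->18), giving [1, 18].

[1, 18]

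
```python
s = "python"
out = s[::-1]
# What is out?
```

s has length 6. The slice s[::-1] selects indices [5, 4, 3, 2, 1, 0] (5->'n', 4->'o', 3->'h', 2->'t', 1->'y', 0->'p'), giving 'nohtyp'.

'nohtyp'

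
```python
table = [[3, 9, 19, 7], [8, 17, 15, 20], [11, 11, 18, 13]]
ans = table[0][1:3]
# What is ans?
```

table[0] = [3, 9, 19, 7]. table[0] has length 4. The slice table[0][1:3] selects indices [1, 2] (1->9, 2->19), giving [9, 19].

[9, 19]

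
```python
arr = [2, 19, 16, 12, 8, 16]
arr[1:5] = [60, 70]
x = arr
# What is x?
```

arr starts as [2, 19, 16, 12, 8, 16] (length 6). The slice arr[1:5] covers indices [1, 2, 3, 4] with values [19, 16, 12, 8]. Replacing that slice with [60, 70] (different length) produces [2, 60, 70, 16].

[2, 60, 70, 16]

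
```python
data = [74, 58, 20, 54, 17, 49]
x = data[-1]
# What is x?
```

data has length 6. Negative index -1 maps to positive index 6 + (-1) = 5. data[5] = 49.

49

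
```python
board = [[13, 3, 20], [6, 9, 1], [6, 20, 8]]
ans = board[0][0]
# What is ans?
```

board[0] = [13, 3, 20]. Taking column 0 of that row yields 13.

13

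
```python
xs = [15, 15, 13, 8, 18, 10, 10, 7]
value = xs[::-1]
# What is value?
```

xs has length 8. The slice xs[::-1] selects indices [7, 6, 5, 4, 3, 2, 1, 0] (7->7, 6->10, 5->10, 4->18, 3->8, 2->13, 1->15, 0->15), giving [7, 10, 10, 18, 8, 13, 15, 15].

[7, 10, 10, 18, 8, 13, 15, 15]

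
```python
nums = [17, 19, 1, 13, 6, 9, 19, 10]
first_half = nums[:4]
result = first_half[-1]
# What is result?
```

nums has length 8. The slice nums[:4] selects indices [0, 1, 2, 3] (0->17, 1->19, 2->1, 3->13), giving [17, 19, 1, 13]. So first_half = [17, 19, 1, 13]. Then first_half[-1] = 13.

13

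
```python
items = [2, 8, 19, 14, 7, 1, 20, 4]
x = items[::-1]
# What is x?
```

items has length 8. The slice items[::-1] selects indices [7, 6, 5, 4, 3, 2, 1, 0] (7->4, 6->20, 5->1, 4->7, 3->14, 2->19, 1->8, 0->2), giving [4, 20, 1, 7, 14, 19, 8, 2].

[4, 20, 1, 7, 14, 19, 8, 2]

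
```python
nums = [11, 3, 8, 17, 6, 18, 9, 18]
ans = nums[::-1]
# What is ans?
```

nums has length 8. The slice nums[::-1] selects indices [7, 6, 5, 4, 3, 2, 1, 0] (7->18, 6->9, 5->18, 4->6, 3->17, 2->8, 1->3, 0->11), giving [18, 9, 18, 6, 17, 8, 3, 11].

[18, 9, 18, 6, 17, 8, 3, 11]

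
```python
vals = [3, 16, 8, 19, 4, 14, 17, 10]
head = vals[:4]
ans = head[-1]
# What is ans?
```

vals has length 8. The slice vals[:4] selects indices [0, 1, 2, 3] (0->3, 1->16, 2->8, 3->19), giving [3, 16, 8, 19]. So head = [3, 16, 8, 19]. Then head[-1] = 19.

19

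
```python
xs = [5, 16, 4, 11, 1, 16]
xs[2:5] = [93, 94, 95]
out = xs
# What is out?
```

xs starts as [5, 16, 4, 11, 1, 16] (length 6). The slice xs[2:5] covers indices [2, 3, 4] with values [4, 11, 1]. Replacing that slice with [93, 94, 95] (same length) produces [5, 16, 93, 94, 95, 16].

[5, 16, 93, 94, 95, 16]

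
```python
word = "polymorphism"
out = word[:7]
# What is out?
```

word has length 12. The slice word[:7] selects indices [0, 1, 2, 3, 4, 5, 6] (0->'p', 1->'o', 2->'l', 3->'y', 4->'m', 5->'o', 6->'r'), giving 'polymor'.

'polymor'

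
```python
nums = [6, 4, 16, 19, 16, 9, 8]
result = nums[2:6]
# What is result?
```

nums has length 7. The slice nums[2:6] selects indices [2, 3, 4, 5] (2->16, 3->19, 4->16, 5->9), giving [16, 19, 16, 9].

[16, 19, 16, 9]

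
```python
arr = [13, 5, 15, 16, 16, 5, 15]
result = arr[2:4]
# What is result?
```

arr has length 7. The slice arr[2:4] selects indices [2, 3] (2->15, 3->16), giving [15, 16].

[15, 16]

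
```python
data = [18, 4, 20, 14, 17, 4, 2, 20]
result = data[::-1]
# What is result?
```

data has length 8. The slice data[::-1] selects indices [7, 6, 5, 4, 3, 2, 1, 0] (7->20, 6->2, 5->4, 4->17, 3->14, 2->20, 1->4, 0->18), giving [20, 2, 4, 17, 14, 20, 4, 18].

[20, 2, 4, 17, 14, 20, 4, 18]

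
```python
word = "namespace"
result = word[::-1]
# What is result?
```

word has length 9. The slice word[::-1] selects indices [8, 7, 6, 5, 4, 3, 2, 1, 0] (8->'e', 7->'c', 6->'a', 5->'p', 4->'s', 3->'e', 2->'m', 1->'a', 0->'n'), giving 'ecapseman'.

'ecapseman'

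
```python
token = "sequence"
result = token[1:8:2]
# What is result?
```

token has length 8. The slice token[1:8:2] selects indices [1, 3, 5, 7] (1->'e', 3->'u', 5->'n', 7->'e'), giving 'eune'.

'eune'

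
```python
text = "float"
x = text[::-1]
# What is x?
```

text has length 5. The slice text[::-1] selects indices [4, 3, 2, 1, 0] (4->'t', 3->'a', 2->'o', 1->'l', 0->'f'), giving 'taolf'.

'taolf'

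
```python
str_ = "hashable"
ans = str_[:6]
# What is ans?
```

str_ has length 8. The slice str_[:6] selects indices [0, 1, 2, 3, 4, 5] (0->'h', 1->'a', 2->'s', 3->'h', 4->'a', 5->'b'), giving 'hashab'.

'hashab'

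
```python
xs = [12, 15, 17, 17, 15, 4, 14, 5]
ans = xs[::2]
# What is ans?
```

xs has length 8. The slice xs[::2] selects indices [0, 2, 4, 6] (0->12, 2->17, 4->15, 6->14), giving [12, 17, 15, 14].

[12, 17, 15, 14]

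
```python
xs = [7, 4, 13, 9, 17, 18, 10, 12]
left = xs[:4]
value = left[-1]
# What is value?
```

xs has length 8. The slice xs[:4] selects indices [0, 1, 2, 3] (0->7, 1->4, 2->13, 3->9), giving [7, 4, 13, 9]. So left = [7, 4, 13, 9]. Then left[-1] = 9.

9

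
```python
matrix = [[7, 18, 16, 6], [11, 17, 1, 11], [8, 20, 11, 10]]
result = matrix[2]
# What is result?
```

matrix has 3 rows. Row 2 is [8, 20, 11, 10].

[8, 20, 11, 10]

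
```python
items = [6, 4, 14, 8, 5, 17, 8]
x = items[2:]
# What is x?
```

items has length 7. The slice items[2:] selects indices [2, 3, 4, 5, 6] (2->14, 3->8, 4->5, 5->17, 6->8), giving [14, 8, 5, 17, 8].

[14, 8, 5, 17, 8]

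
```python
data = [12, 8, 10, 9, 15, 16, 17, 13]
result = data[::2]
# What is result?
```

data has length 8. The slice data[::2] selects indices [0, 2, 4, 6] (0->12, 2->10, 4->15, 6->17), giving [12, 10, 15, 17].

[12, 10, 15, 17]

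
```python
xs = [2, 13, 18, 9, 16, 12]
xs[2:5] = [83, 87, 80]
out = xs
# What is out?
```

xs starts as [2, 13, 18, 9, 16, 12] (length 6). The slice xs[2:5] covers indices [2, 3, 4] with values [18, 9, 16]. Replacing that slice with [83, 87, 80] (same length) produces [2, 13, 83, 87, 80, 12].

[2, 13, 83, 87, 80, 12]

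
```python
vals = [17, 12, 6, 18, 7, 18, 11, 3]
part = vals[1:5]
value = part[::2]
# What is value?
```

vals has length 8. The slice vals[1:5] selects indices [1, 2, 3, 4] (1->12, 2->6, 3->18, 4->7), giving [12, 6, 18, 7]. So part = [12, 6, 18, 7]. part has length 4. The slice part[::2] selects indices [0, 2] (0->12, 2->18), giving [12, 18].

[12, 18]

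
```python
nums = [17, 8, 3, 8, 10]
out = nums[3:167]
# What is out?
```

nums has length 5. The slice nums[3:167] selects indices [3, 4] (3->8, 4->10), giving [8, 10].

[8, 10]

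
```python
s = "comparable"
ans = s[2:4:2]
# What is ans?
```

s has length 10. The slice s[2:4:2] selects indices [2] (2->'m'), giving 'm'.

'm'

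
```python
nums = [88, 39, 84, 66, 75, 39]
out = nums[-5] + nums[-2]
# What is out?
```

nums has length 6. Negative index -5 maps to positive index 6 + (-5) = 1. nums[1] = 39.
nums has length 6. Negative index -2 maps to positive index 6 + (-2) = 4. nums[4] = 75.
Sum: 39 + 75 = 114.

114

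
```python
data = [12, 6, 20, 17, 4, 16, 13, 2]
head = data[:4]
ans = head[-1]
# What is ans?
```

data has length 8. The slice data[:4] selects indices [0, 1, 2, 3] (0->12, 1->6, 2->20, 3->17), giving [12, 6, 20, 17]. So head = [12, 6, 20, 17]. Then head[-1] = 17.

17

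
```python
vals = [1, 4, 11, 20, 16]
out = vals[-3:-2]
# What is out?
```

vals has length 5. The slice vals[-3:-2] selects indices [2] (2->11), giving [11].

[11]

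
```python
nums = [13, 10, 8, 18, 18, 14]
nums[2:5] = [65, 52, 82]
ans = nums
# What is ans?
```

nums starts as [13, 10, 8, 18, 18, 14] (length 6). The slice nums[2:5] covers indices [2, 3, 4] with values [8, 18, 18]. Replacing that slice with [65, 52, 82] (same length) produces [13, 10, 65, 52, 82, 14].

[13, 10, 65, 52, 82, 14]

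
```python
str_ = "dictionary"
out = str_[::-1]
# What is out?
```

str_ has length 10. The slice str_[::-1] selects indices [9, 8, 7, 6, 5, 4, 3, 2, 1, 0] (9->'y', 8->'r', 7->'a', 6->'n', 5->'o', 4->'i', 3->'t', 2->'c', 1->'i', 0->'d'), giving 'yranoitcid'.

'yranoitcid'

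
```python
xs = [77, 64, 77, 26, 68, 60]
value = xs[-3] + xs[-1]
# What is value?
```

xs has length 6. Negative index -3 maps to positive index 6 + (-3) = 3. xs[3] = 26.
xs has length 6. Negative index -1 maps to positive index 6 + (-1) = 5. xs[5] = 60.
Sum: 26 + 60 = 86.

86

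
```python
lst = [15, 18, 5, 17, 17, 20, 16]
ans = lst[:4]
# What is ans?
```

lst has length 7. The slice lst[:4] selects indices [0, 1, 2, 3] (0->15, 1->18, 2->5, 3->17), giving [15, 18, 5, 17].

[15, 18, 5, 17]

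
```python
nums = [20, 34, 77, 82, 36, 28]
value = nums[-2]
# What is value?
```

nums has length 6. Negative index -2 maps to positive index 6 + (-2) = 4. nums[4] = 36.

36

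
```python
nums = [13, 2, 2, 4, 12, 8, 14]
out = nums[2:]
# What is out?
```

nums has length 7. The slice nums[2:] selects indices [2, 3, 4, 5, 6] (2->2, 3->4, 4->12, 5->8, 6->14), giving [2, 4, 12, 8, 14].

[2, 4, 12, 8, 14]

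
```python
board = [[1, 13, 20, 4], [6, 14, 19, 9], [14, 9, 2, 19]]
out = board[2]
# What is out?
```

board has 3 rows. Row 2 is [14, 9, 2, 19].

[14, 9, 2, 19]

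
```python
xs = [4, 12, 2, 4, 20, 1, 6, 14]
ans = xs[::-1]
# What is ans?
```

xs has length 8. The slice xs[::-1] selects indices [7, 6, 5, 4, 3, 2, 1, 0] (7->14, 6->6, 5->1, 4->20, 3->4, 2->2, 1->12, 0->4), giving [14, 6, 1, 20, 4, 2, 12, 4].

[14, 6, 1, 20, 4, 2, 12, 4]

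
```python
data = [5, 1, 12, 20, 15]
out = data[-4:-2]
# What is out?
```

data has length 5. The slice data[-4:-2] selects indices [1, 2] (1->1, 2->12), giving [1, 12].

[1, 12]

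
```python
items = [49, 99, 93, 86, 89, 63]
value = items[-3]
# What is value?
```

items has length 6. Negative index -3 maps to positive index 6 + (-3) = 3. items[3] = 86.

86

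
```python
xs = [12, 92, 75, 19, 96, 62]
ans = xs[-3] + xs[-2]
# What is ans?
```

xs has length 6. Negative index -3 maps to positive index 6 + (-3) = 3. xs[3] = 19.
xs has length 6. Negative index -2 maps to positive index 6 + (-2) = 4. xs[4] = 96.
Sum: 19 + 96 = 115.

115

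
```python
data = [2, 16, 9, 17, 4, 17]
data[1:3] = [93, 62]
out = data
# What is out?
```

data starts as [2, 16, 9, 17, 4, 17] (length 6). The slice data[1:3] covers indices [1, 2] with values [16, 9]. Replacing that slice with [93, 62] (same length) produces [2, 93, 62, 17, 4, 17].

[2, 93, 62, 17, 4, 17]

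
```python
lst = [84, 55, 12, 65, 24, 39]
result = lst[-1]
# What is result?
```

lst has length 6. Negative index -1 maps to positive index 6 + (-1) = 5. lst[5] = 39.

39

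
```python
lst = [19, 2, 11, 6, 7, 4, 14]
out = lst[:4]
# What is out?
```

lst has length 7. The slice lst[:4] selects indices [0, 1, 2, 3] (0->19, 1->2, 2->11, 3->6), giving [19, 2, 11, 6].

[19, 2, 11, 6]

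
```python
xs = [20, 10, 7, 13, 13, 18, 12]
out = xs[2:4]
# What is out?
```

xs has length 7. The slice xs[2:4] selects indices [2, 3] (2->7, 3->13), giving [7, 13].

[7, 13]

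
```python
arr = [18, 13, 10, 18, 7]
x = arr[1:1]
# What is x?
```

arr has length 5. The slice arr[1:1] resolves to an empty index range, so the result is [].

[]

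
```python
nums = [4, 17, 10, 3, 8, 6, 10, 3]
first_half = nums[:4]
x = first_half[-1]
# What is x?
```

nums has length 8. The slice nums[:4] selects indices [0, 1, 2, 3] (0->4, 1->17, 2->10, 3->3), giving [4, 17, 10, 3]. So first_half = [4, 17, 10, 3]. Then first_half[-1] = 3.

3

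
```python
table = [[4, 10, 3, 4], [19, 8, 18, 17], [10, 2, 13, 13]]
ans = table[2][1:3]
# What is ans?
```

table[2] = [10, 2, 13, 13]. table[2] has length 4. The slice table[2][1:3] selects indices [1, 2] (1->2, 2->13), giving [2, 13].

[2, 13]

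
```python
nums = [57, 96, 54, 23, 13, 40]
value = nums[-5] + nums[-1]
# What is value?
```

nums has length 6. Negative index -5 maps to positive index 6 + (-5) = 1. nums[1] = 96.
nums has length 6. Negative index -1 maps to positive index 6 + (-1) = 5. nums[5] = 40.
Sum: 96 + 40 = 136.

136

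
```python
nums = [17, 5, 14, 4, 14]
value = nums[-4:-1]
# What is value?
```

nums has length 5. The slice nums[-4:-1] selects indices [1, 2, 3] (1->5, 2->14, 3->4), giving [5, 14, 4].

[5, 14, 4]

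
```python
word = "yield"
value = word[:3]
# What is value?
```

word has length 5. The slice word[:3] selects indices [0, 1, 2] (0->'y', 1->'i', 2->'e'), giving 'yie'.

'yie'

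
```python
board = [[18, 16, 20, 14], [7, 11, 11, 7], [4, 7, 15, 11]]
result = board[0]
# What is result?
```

board has 3 rows. Row 0 is [18, 16, 20, 14].

[18, 16, 20, 14]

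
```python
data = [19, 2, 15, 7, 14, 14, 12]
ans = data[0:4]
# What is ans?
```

data has length 7. The slice data[0:4] selects indices [0, 1, 2, 3] (0->19, 1->2, 2->15, 3->7), giving [19, 2, 15, 7].

[19, 2, 15, 7]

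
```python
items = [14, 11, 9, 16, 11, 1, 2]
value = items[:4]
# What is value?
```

items has length 7. The slice items[:4] selects indices [0, 1, 2, 3] (0->14, 1->11, 2->9, 3->16), giving [14, 11, 9, 16].

[14, 11, 9, 16]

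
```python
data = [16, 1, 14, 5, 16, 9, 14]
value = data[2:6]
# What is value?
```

data has length 7. The slice data[2:6] selects indices [2, 3, 4, 5] (2->14, 3->5, 4->16, 5->9), giving [14, 5, 16, 9].

[14, 5, 16, 9]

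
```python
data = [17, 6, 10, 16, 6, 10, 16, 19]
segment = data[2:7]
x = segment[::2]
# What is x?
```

data has length 8. The slice data[2:7] selects indices [2, 3, 4, 5, 6] (2->10, 3->16, 4->6, 5->10, 6->16), giving [10, 16, 6, 10, 16]. So segment = [10, 16, 6, 10, 16]. segment has length 5. The slice segment[::2] selects indices [0, 2, 4] (0->10, 2->6, 4->16), giving [10, 6, 16].

[10, 6, 16]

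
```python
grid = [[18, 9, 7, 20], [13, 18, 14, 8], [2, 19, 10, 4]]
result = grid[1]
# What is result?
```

grid has 3 rows. Row 1 is [13, 18, 14, 8].

[13, 18, 14, 8]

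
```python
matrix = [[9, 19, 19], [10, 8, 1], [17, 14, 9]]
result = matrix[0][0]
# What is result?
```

matrix[0] = [9, 19, 19]. Taking column 0 of that row yields 9.

9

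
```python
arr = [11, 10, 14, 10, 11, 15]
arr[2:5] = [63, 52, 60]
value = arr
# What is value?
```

arr starts as [11, 10, 14, 10, 11, 15] (length 6). The slice arr[2:5] covers indices [2, 3, 4] with values [14, 10, 11]. Replacing that slice with [63, 52, 60] (same length) produces [11, 10, 63, 52, 60, 15].

[11, 10, 63, 52, 60, 15]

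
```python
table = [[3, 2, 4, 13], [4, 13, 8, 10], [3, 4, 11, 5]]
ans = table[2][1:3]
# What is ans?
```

table[2] = [3, 4, 11, 5]. table[2] has length 4. The slice table[2][1:3] selects indices [1, 2] (1->4, 2->11), giving [4, 11].

[4, 11]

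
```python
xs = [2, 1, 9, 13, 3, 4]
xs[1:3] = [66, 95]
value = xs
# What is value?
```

xs starts as [2, 1, 9, 13, 3, 4] (length 6). The slice xs[1:3] covers indices [1, 2] with values [1, 9]. Replacing that slice with [66, 95] (same length) produces [2, 66, 95, 13, 3, 4].

[2, 66, 95, 13, 3, 4]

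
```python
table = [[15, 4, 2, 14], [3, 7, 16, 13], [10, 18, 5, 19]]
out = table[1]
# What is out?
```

table has 3 rows. Row 1 is [3, 7, 16, 13].

[3, 7, 16, 13]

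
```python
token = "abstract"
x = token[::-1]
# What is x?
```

token has length 8. The slice token[::-1] selects indices [7, 6, 5, 4, 3, 2, 1, 0] (7->'t', 6->'c', 5->'a', 4->'r', 3->'t', 2->'s', 1->'b', 0->'a'), giving 'tcartsba'.

'tcartsba'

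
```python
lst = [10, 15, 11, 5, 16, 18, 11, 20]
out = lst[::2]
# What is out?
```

lst has length 8. The slice lst[::2] selects indices [0, 2, 4, 6] (0->10, 2->11, 4->16, 6->11), giving [10, 11, 16, 11].

[10, 11, 16, 11]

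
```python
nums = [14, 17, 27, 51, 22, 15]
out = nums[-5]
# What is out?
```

nums has length 6. Negative index -5 maps to positive index 6 + (-5) = 1. nums[1] = 17.

17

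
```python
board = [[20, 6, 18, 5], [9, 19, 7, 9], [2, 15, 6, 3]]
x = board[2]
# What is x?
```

board has 3 rows. Row 2 is [2, 15, 6, 3].

[2, 15, 6, 3]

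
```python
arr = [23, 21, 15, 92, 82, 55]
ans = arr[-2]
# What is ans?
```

arr has length 6. Negative index -2 maps to positive index 6 + (-2) = 4. arr[4] = 82.

82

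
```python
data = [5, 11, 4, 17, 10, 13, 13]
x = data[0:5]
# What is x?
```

data has length 7. The slice data[0:5] selects indices [0, 1, 2, 3, 4] (0->5, 1->11, 2->4, 3->17, 4->10), giving [5, 11, 4, 17, 10].

[5, 11, 4, 17, 10]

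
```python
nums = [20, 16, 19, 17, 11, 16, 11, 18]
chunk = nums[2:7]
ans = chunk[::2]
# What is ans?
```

nums has length 8. The slice nums[2:7] selects indices [2, 3, 4, 5, 6] (2->19, 3->17, 4->11, 5->16, 6->11), giving [19, 17, 11, 16, 11]. So chunk = [19, 17, 11, 16, 11]. chunk has length 5. The slice chunk[::2] selects indices [0, 2, 4] (0->19, 2->11, 4->11), giving [19, 11, 11].

[19, 11, 11]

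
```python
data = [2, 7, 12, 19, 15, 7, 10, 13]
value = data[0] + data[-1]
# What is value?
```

data has length 8. data[0] = 2.
data has length 8. Negative index -1 maps to positive index 8 + (-1) = 7. data[7] = 13.
Sum: 2 + 13 = 15.

15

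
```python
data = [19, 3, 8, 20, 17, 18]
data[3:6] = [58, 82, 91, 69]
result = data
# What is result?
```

data starts as [19, 3, 8, 20, 17, 18] (length 6). The slice data[3:6] covers indices [3, 4, 5] with values [20, 17, 18]. Replacing that slice with [58, 82, 91, 69] (different length) produces [19, 3, 8, 58, 82, 91, 69].

[19, 3, 8, 58, 82, 91, 69]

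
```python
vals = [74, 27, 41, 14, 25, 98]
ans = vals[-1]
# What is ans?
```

vals has length 6. Negative index -1 maps to positive index 6 + (-1) = 5. vals[5] = 98.

98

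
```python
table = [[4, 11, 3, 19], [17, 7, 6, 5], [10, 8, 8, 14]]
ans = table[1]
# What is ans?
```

table has 3 rows. Row 1 is [17, 7, 6, 5].

[17, 7, 6, 5]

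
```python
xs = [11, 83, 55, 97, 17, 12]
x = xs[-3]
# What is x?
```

xs has length 6. Negative index -3 maps to positive index 6 + (-3) = 3. xs[3] = 97.

97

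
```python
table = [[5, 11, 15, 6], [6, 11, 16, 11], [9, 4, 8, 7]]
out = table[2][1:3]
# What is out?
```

table[2] = [9, 4, 8, 7]. table[2] has length 4. The slice table[2][1:3] selects indices [1, 2] (1->4, 2->8), giving [4, 8].

[4, 8]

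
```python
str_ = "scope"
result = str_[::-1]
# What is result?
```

str_ has length 5. The slice str_[::-1] selects indices [4, 3, 2, 1, 0] (4->'e', 3->'p', 2->'o', 1->'c', 0->'s'), giving 'epocs'.

'epocs'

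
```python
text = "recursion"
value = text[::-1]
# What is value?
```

text has length 9. The slice text[::-1] selects indices [8, 7, 6, 5, 4, 3, 2, 1, 0] (8->'n', 7->'o', 6->'i', 5->'s', 4->'r', 3->'u', 2->'c', 1->'e', 0->'r'), giving 'noisrucer'.

'noisrucer'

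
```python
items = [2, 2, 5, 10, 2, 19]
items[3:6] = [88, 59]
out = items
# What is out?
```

items starts as [2, 2, 5, 10, 2, 19] (length 6). The slice items[3:6] covers indices [3, 4, 5] with values [10, 2, 19]. Replacing that slice with [88, 59] (different length) produces [2, 2, 5, 88, 59].

[2, 2, 5, 88, 59]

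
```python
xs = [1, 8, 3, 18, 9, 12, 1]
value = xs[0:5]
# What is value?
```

xs has length 7. The slice xs[0:5] selects indices [0, 1, 2, 3, 4] (0->1, 1->8, 2->3, 3->18, 4->9), giving [1, 8, 3, 18, 9].

[1, 8, 3, 18, 9]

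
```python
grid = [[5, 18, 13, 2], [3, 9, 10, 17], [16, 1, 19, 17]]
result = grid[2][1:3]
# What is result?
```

grid[2] = [16, 1, 19, 17]. grid[2] has length 4. The slice grid[2][1:3] selects indices [1, 2] (1->1, 2->19), giving [1, 19].

[1, 19]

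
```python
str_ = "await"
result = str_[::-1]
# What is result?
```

str_ has length 5. The slice str_[::-1] selects indices [4, 3, 2, 1, 0] (4->'t', 3->'i', 2->'a', 1->'w', 0->'a'), giving 'tiawa'.

'tiawa'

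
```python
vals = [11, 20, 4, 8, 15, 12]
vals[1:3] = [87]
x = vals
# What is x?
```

vals starts as [11, 20, 4, 8, 15, 12] (length 6). The slice vals[1:3] covers indices [1, 2] with values [20, 4]. Replacing that slice with [87] (different length) produces [11, 87, 8, 15, 12].

[11, 87, 8, 15, 12]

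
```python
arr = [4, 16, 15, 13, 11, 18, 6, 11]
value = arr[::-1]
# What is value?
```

arr has length 8. The slice arr[::-1] selects indices [7, 6, 5, 4, 3, 2, 1, 0] (7->11, 6->6, 5->18, 4->11, 3->13, 2->15, 1->16, 0->4), giving [11, 6, 18, 11, 13, 15, 16, 4].

[11, 6, 18, 11, 13, 15, 16, 4]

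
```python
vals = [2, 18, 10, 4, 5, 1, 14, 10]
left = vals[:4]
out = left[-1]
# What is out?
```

vals has length 8. The slice vals[:4] selects indices [0, 1, 2, 3] (0->2, 1->18, 2->10, 3->4), giving [2, 18, 10, 4]. So left = [2, 18, 10, 4]. Then left[-1] = 4.

4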